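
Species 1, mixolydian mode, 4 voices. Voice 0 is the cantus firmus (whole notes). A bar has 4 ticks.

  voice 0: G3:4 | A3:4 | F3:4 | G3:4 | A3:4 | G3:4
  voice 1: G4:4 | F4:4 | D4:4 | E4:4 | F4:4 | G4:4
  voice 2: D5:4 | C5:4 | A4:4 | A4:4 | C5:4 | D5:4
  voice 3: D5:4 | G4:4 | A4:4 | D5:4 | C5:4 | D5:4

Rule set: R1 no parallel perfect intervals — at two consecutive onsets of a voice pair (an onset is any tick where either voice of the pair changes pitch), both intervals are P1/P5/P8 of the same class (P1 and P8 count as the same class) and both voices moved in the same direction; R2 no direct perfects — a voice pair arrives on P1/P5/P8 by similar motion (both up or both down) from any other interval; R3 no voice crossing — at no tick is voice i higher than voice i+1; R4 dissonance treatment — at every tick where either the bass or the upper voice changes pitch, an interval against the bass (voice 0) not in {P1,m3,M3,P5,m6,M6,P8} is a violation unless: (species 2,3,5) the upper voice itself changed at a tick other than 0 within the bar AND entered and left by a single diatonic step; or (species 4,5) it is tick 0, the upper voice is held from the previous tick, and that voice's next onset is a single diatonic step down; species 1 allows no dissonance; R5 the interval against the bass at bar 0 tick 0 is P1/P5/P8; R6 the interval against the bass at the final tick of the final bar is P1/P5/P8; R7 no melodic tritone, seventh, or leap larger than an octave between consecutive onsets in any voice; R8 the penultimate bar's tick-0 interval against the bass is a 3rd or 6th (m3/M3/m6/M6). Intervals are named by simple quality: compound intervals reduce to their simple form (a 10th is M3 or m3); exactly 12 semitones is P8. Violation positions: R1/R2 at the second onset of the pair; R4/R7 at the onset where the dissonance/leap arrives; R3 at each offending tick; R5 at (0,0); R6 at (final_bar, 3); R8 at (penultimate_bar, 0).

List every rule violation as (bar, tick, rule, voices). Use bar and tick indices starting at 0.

(1, 0, R1, (1, 2))
(1, 0, R3, (2, 3))
(1, 0, R4, (0, 3))
(1, 1, R3, (2, 3))
(1, 2, R3, (2, 3))
(1, 3, R3, (2, 3))
(2, 0, R1, (1, 2))
(3, 0, R2, (0, 3))
(3, 0, R4, (0, 2))
(4, 0, R2, (1, 2))
(5, 0, R1, (1, 2))
(5, 0, R1, (1, 3))
(5, 0, R1, (2, 3))

bar 0: v0=G3 v1=G4 v2=D5 v3=D5 downbeat P5
bar 1: v0=A3 v1=F4 v2=C5 v3=G4 downbeat m7
bar 2: v0=F3 v1=D4 v2=A4 v3=A4 downbeat M3
bar 3: v0=G3 v1=E4 v2=A4 v3=D5 downbeat P5
bar 4: v0=A3 v1=F4 v2=C5 v3=C5 downbeat m3
bar 5: v0=G3 v1=G4 v2=D5 v3=D5 downbeat P5
  -> R1 @ bar 1 tick 0 v(1, 2): G4/D5 P5 -> F4/C5 P5 similar
  -> R3 @ bar 1 tick 0 v(2, 3): C5 above G4
  -> R4 @ bar 1 tick 0 v(0, 3): A3/G4 m7 untreated
  -> R3 @ bar 1 tick 1 v(2, 3): C5 above G4
  -> R3 @ bar 1 tick 2 v(2, 3): C5 above G4
  -> R3 @ bar 1 tick 3 v(2, 3): C5 above G4
  -> R1 @ bar 2 tick 0 v(1, 2): F4/C5 P5 -> D4/A4 P5 similar
  -> R2 @ bar 3 tick 0 v(0, 3): F3/A4 M3 -> G3/D5 P5 similar
  -> R4 @ bar 3 tick 0 v(0, 2): G3/A4 M2 untreated
  -> R2 @ bar 4 tick 0 v(1, 2): E4/A4 P4 -> F4/C5 P5 similar
  -> R1 @ bar 5 tick 0 v(1, 2): F4/C5 P5 -> G4/D5 P5 similar
  -> R1 @ bar 5 tick 0 v(1, 3): F4/C5 P5 -> G4/D5 P5 similar
  -> R1 @ bar 5 tick 0 v(2, 3): C5/C5 P1 -> D5/D5 P1 similar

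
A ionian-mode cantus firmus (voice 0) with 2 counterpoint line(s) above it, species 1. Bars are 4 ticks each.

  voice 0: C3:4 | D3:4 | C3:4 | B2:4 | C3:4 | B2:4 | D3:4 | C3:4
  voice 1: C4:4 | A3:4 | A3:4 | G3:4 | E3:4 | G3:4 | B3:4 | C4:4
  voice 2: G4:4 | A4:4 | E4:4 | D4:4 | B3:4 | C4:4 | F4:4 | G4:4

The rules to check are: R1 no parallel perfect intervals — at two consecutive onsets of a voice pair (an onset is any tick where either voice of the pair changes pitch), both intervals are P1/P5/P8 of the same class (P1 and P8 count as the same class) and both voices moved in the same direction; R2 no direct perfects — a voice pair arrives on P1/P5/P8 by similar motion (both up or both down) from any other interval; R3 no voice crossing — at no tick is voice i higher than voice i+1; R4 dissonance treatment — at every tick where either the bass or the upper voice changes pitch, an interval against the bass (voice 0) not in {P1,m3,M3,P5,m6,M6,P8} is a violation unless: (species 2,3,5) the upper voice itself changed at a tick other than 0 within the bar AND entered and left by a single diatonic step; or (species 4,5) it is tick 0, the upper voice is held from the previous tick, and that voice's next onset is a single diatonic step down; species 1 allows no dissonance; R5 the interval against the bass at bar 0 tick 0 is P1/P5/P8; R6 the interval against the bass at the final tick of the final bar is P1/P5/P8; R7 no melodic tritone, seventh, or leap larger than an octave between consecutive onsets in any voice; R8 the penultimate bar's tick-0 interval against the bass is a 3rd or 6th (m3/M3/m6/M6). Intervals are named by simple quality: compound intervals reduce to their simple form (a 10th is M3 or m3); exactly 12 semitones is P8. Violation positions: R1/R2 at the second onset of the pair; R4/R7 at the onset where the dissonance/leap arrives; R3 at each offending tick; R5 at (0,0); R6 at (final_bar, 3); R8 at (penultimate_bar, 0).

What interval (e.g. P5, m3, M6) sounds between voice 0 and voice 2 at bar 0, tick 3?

P5

voice 0=C3 voice 2=G4 -> P5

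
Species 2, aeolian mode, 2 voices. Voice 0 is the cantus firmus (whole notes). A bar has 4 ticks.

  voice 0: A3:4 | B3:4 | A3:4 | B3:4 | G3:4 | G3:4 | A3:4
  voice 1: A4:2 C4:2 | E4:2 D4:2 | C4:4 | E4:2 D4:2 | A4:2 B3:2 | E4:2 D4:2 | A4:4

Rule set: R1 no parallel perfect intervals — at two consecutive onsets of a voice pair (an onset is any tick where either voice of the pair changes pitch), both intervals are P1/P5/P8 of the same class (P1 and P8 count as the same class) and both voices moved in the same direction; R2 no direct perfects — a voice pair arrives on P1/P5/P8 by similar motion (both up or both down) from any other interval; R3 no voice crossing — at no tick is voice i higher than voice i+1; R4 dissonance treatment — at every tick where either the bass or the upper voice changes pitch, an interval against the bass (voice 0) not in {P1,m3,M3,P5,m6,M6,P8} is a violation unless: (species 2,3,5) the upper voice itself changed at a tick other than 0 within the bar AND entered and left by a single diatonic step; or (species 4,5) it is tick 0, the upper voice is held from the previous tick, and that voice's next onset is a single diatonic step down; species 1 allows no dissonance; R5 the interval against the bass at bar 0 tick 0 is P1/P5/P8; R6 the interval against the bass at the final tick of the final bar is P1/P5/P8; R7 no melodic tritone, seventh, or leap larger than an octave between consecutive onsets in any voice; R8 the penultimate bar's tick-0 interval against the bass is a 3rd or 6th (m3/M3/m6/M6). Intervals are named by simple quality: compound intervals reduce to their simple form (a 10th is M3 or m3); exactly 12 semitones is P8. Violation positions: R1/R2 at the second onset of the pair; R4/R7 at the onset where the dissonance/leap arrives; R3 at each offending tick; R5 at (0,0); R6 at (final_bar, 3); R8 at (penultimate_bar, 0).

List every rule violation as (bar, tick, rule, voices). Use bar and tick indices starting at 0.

bar 0: v0=A3 v1=A4 downbeat P8
bar 1: v0=B3 v1=E4 downbeat P4
bar 2: v0=A3 v1=C4 downbeat m3
bar 3: v0=B3 v1=E4 downbeat P4
bar 4: v0=G3 v1=A4 downbeat M2
bar 5: v0=G3 v1=E4 downbeat M6
bar 6: v0=A3 v1=A4 downbeat P8
  -> R4 @ bar 1 tick 0 v(0, 1): B3/E4 P4 untreated
  -> R4 @ bar 3 tick 0 v(0, 1): B3/E4 P4 untreated
  -> R4 @ bar 4 tick 0 v(0, 1): G3/A4 M2 untreated
  -> R7 @ bar 4 tick 2 v(1,): A4->B3 leap 10st
  -> R2 @ bar 6 tick 0 v(0, 1): G3/D4 P5 -> A3/A4 P8 similar

(1, 0, R4, (0, 1))
(3, 0, R4, (0, 1))
(4, 0, R4, (0, 1))
(4, 2, R7, (1,))
(6, 0, R2, (0, 1))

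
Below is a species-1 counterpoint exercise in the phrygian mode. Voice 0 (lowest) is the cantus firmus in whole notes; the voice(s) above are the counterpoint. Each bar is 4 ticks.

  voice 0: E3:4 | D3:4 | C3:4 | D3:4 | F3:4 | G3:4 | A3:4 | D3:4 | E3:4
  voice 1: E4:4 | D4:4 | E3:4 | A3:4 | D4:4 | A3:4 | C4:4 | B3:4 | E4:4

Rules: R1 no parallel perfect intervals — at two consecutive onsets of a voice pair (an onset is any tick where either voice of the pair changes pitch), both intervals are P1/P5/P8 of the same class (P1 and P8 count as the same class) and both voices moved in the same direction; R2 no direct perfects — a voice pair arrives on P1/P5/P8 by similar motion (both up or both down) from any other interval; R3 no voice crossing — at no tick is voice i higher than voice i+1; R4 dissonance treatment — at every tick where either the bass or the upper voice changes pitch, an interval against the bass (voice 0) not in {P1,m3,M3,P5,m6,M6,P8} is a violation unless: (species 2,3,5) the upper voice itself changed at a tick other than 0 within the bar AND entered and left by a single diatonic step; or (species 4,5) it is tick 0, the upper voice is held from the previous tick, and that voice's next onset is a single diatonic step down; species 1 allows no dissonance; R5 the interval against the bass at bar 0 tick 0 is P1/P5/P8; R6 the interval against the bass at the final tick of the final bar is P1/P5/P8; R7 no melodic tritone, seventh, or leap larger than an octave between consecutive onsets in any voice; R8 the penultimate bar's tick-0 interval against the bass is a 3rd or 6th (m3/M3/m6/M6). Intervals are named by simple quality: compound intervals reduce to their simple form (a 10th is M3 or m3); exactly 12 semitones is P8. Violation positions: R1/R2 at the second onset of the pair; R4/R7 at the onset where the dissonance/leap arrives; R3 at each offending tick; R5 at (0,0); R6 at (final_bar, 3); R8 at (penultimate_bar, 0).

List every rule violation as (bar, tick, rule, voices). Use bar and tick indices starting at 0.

(1, 0, R1, (0, 1))
(2, 0, R7, (1,))
(3, 0, R2, (0, 1))
(5, 0, R4, (0, 1))
(8, 0, R2, (0, 1))

bar 0: v0=E3 v1=E4 downbeat P8
bar 1: v0=D3 v1=D4 downbeat P8
bar 2: v0=C3 v1=E3 downbeat M3
bar 3: v0=D3 v1=A3 downbeat P5
bar 4: v0=F3 v1=D4 downbeat M6
bar 5: v0=G3 v1=A3 downbeat M2
bar 6: v0=A3 v1=C4 downbeat m3
bar 7: v0=D3 v1=B3 downbeat M6
bar 8: v0=E3 v1=E4 downbeat P8
  -> R1 @ bar 1 tick 0 v(0, 1): E3/E4 P8 -> D3/D4 P8 similar
  -> R7 @ bar 2 tick 0 v(1,): D4->E3 leap 10st
  -> R2 @ bar 3 tick 0 v(0, 1): C3/E3 M3 -> D3/A3 P5 similar
  -> R4 @ bar 5 tick 0 v(0, 1): G3/A3 M2 untreated
  -> R2 @ bar 8 tick 0 v(0, 1): D3/B3 M6 -> E3/E4 P8 similar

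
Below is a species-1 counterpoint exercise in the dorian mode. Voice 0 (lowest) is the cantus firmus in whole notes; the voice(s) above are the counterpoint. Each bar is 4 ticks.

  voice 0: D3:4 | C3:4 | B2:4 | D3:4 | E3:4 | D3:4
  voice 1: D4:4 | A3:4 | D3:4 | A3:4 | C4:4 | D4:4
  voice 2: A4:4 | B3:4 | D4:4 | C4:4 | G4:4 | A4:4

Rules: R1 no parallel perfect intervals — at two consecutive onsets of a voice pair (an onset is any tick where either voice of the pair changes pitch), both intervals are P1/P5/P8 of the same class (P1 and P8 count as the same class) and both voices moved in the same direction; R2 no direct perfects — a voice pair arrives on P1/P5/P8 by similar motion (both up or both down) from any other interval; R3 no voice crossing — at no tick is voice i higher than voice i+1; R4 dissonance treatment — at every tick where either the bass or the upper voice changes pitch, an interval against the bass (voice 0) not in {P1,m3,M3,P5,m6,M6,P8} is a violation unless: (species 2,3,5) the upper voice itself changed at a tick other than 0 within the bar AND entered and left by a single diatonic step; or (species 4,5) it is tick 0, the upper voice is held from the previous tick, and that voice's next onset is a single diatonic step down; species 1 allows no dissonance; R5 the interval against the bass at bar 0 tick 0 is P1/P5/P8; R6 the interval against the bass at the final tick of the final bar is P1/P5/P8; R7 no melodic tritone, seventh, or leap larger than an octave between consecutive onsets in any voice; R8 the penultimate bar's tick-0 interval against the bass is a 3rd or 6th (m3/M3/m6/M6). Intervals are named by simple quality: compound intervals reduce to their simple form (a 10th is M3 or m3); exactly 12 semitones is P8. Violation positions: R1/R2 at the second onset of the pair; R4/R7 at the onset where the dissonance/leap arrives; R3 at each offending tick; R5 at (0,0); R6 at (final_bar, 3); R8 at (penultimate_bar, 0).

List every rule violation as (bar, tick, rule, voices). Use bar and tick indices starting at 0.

(1, 0, R4, (0, 2))
(1, 0, R7, (2,))
(3, 0, R2, (0, 1))
(3, 0, R4, (0, 2))
(4, 0, R2, (1, 2))
(5, 0, R1, (1, 2))

bar 0: v0=D3 v1=D4 v2=A4 downbeat P5
bar 1: v0=C3 v1=A3 v2=B3 downbeat M7
bar 2: v0=B2 v1=D3 v2=D4 downbeat m3
bar 3: v0=D3 v1=A3 v2=C4 downbeat m7
bar 4: v0=E3 v1=C4 v2=G4 downbeat m3
bar 5: v0=D3 v1=D4 v2=A4 downbeat P5
  -> R4 @ bar 1 tick 0 v(0, 2): C3/B3 M7 untreated
  -> R7 @ bar 1 tick 0 v(2,): A4->B3 leap 10st
  -> R2 @ bar 3 tick 0 v(0, 1): B2/D3 m3 -> D3/A3 P5 similar
  -> R4 @ bar 3 tick 0 v(0, 2): D3/C4 m7 untreated
  -> R2 @ bar 4 tick 0 v(1, 2): A3/C4 m3 -> C4/G4 P5 similar
  -> R1 @ bar 5 tick 0 v(1, 2): C4/G4 P5 -> D4/A4 P5 similar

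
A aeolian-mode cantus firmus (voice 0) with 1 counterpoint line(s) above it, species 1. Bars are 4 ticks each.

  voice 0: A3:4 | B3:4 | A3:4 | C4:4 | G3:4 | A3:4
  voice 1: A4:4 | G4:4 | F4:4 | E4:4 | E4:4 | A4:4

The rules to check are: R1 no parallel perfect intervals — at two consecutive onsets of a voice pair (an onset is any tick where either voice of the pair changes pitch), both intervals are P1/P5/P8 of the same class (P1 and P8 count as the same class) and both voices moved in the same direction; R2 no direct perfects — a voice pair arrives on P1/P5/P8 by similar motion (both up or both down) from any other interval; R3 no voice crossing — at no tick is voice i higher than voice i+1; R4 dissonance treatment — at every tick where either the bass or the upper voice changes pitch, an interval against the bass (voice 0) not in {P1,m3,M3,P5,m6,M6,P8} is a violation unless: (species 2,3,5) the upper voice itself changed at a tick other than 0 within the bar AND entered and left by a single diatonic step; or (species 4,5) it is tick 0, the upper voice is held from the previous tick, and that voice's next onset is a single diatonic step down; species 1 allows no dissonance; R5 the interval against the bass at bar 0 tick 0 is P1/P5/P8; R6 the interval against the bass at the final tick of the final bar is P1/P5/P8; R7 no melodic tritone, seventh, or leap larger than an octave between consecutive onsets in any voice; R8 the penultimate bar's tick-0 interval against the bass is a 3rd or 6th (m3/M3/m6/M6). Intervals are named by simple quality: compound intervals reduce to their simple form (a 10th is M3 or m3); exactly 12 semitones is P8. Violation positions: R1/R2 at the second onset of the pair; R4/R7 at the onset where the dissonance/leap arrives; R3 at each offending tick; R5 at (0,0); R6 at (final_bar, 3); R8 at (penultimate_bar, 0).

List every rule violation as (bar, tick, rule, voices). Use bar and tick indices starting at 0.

(5, 0, R2, (0, 1))

bar 0: v0=A3 v1=A4 downbeat P8
bar 1: v0=B3 v1=G4 downbeat m6
bar 2: v0=A3 v1=F4 downbeat m6
bar 3: v0=C4 v1=E4 downbeat M3
bar 4: v0=G3 v1=E4 downbeat M6
bar 5: v0=A3 v1=A4 downbeat P8
  -> R2 @ bar 5 tick 0 v(0, 1): G3/E4 M6 -> A3/A4 P8 similar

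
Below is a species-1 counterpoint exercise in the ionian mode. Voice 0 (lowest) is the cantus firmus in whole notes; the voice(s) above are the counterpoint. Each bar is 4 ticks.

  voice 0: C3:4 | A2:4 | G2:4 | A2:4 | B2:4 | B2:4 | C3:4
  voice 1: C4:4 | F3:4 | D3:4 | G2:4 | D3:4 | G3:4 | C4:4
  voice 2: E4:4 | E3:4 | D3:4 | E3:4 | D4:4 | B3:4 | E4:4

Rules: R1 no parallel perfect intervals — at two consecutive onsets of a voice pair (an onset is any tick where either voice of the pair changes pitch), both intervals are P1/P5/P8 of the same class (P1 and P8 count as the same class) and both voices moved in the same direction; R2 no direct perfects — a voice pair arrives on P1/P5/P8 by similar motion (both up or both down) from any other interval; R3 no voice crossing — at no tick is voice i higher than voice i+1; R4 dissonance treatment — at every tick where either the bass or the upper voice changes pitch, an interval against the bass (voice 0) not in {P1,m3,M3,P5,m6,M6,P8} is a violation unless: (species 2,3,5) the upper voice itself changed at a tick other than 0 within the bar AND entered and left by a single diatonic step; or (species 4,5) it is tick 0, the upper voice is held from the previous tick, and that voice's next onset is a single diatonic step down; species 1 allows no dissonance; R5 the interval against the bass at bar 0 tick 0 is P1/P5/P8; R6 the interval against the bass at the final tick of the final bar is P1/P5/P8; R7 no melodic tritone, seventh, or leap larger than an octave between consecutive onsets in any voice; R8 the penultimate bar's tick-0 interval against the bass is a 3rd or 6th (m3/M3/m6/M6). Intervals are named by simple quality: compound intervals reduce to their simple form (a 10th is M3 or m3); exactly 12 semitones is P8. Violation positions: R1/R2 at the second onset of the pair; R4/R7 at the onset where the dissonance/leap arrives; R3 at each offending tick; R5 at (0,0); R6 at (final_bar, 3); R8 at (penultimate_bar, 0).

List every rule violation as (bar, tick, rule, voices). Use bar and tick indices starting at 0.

(0, 0, R5, (0, 2))
(1, 0, R2, (0, 2))
(1, 0, R3, (1, 2))
(1, 1, R3, (1, 2))
(1, 2, R3, (1, 2))
(1, 3, R3, (1, 2))
(2, 0, R1, (0, 2))
(2, 0, R2, (0, 1))
(2, 0, R2, (1, 2))
(3, 0, R1, (0, 2))
(3, 0, R3, (0, 1))
(3, 0, R4, (0, 1))
(3, 1, R3, (0, 1))
(3, 2, R3, (0, 1))
(3, 3, R3, (0, 1))
(4, 0, R2, (1, 2))
(4, 0, R7, (2,))
(5, 0, R8, (0, 2))
(6, 0, R2, (0, 1))
(6, 3, R6, (0, 2))

bar 0: v0=C3 v1=C4 v2=E4 downbeat M3
bar 1: v0=A2 v1=F3 v2=E3 downbeat P5
bar 2: v0=G2 v1=D3 v2=D3 downbeat P5
bar 3: v0=A2 v1=G2 v2=E3 downbeat P5
bar 4: v0=B2 v1=D3 v2=D4 downbeat m3
bar 5: v0=B2 v1=G3 v2=B3 downbeat P8
bar 6: v0=C3 v1=C4 v2=E4 downbeat M3
  -> R5 @ bar 0 tick 0 v(0, 2): opens on M3
  -> R2 @ bar 1 tick 0 v(0, 2): C3/E4 M3 -> A2/E3 P5 similar
  -> R3 @ bar 1 tick 0 v(1, 2): F3 above E3
  -> R3 @ bar 1 tick 1 v(1, 2): F3 above E3
  -> R3 @ bar 1 tick 2 v(1, 2): F3 above E3
  -> R3 @ bar 1 tick 3 v(1, 2): F3 above E3
  -> R1 @ bar 2 tick 0 v(0, 2): A2/E3 P5 -> G2/D3 P5 similar
  -> R2 @ bar 2 tick 0 v(0, 1): A2/F3 m6 -> G2/D3 P5 similar
  -> R2 @ bar 2 tick 0 v(1, 2): F3/E3 m2 -> D3/D3 P1 similar
  -> R1 @ bar 3 tick 0 v(0, 2): G2/D3 P5 -> A2/E3 P5 similar
  -> R3 @ bar 3 tick 0 v(0, 1): A2 above G2
  -> R4 @ bar 3 tick 0 v(0, 1): A2/G2 M2 untreated
  -> R3 @ bar 3 tick 1 v(0, 1): A2 above G2
  -> R3 @ bar 3 tick 2 v(0, 1): A2 above G2
  -> R3 @ bar 3 tick 3 v(0, 1): A2 above G2
  -> R2 @ bar 4 tick 0 v(1, 2): G2/E3 M6 -> D3/D4 P8 similar
  -> R7 @ bar 4 tick 0 v(2,): E3->D4 leap 10st
  -> R8 @ bar 5 tick 0 v(0, 2): penult P8 not 3rd/6th
  -> R2 @ bar 6 tick 0 v(0, 1): B2/G3 m6 -> C3/C4 P8 similar
  -> R6 @ bar 6 tick 3 v(0, 2): closes on M3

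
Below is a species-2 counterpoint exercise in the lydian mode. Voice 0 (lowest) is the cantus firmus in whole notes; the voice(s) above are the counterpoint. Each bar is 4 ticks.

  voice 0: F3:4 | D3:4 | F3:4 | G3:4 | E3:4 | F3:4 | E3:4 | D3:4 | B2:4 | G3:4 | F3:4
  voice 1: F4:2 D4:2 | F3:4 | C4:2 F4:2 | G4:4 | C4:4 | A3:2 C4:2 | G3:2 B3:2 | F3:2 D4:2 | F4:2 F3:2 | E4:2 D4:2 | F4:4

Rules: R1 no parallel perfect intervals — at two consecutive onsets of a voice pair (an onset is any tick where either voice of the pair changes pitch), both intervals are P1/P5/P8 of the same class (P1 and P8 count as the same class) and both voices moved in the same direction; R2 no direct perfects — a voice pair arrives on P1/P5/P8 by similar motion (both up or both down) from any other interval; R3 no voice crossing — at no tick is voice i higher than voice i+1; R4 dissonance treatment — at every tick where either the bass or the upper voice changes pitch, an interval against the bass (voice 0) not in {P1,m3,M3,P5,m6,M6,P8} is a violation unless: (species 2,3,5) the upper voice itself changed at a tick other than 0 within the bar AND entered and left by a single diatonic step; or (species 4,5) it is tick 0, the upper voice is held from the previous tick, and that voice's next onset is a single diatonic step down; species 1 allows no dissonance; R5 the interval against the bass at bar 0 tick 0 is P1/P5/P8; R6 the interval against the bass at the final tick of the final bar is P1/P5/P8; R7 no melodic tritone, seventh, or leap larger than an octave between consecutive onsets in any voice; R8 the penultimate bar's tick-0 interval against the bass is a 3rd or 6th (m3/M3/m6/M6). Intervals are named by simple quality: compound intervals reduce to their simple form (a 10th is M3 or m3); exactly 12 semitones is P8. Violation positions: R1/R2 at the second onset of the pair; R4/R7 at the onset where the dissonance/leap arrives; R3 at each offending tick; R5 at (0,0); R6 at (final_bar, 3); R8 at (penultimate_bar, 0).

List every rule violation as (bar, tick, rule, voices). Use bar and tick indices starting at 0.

bar 0: v0=F3 v1=F4 downbeat P8
bar 1: v0=D3 v1=F3 downbeat m3
bar 2: v0=F3 v1=C4 downbeat P5
bar 3: v0=G3 v1=G4 downbeat P8
bar 4: v0=E3 v1=C4 downbeat m6
bar 5: v0=F3 v1=A3 downbeat M3
bar 6: v0=E3 v1=G3 downbeat m3
bar 7: v0=D3 v1=F3 downbeat m3
bar 8: v0=B2 v1=F4 downbeat TT
bar 9: v0=G3 v1=E4 downbeat M6
bar 10: v0=F3 v1=F4 downbeat P8
  -> R2 @ bar 2 tick 0 v(0, 1): D3/F3 m3 -> F3/C4 P5 similar
  -> R1 @ bar 3 tick 0 v(0, 1): F3/F4 P8 -> G3/G4 P8 similar
  -> R7 @ bar 7 tick 0 v(1,): B3->F3 leap 6st
  -> R4 @ bar 8 tick 0 v(0, 1): B2/F4 TT untreated
  -> R4 @ bar 8 tick 2 v(0, 1): B2/F3 TT untreated
  -> R7 @ bar 9 tick 0 v(1,): F3->E4 leap 11st

(2, 0, R2, (0, 1))
(3, 0, R1, (0, 1))
(7, 0, R7, (1,))
(8, 0, R4, (0, 1))
(8, 2, R4, (0, 1))
(9, 0, R7, (1,))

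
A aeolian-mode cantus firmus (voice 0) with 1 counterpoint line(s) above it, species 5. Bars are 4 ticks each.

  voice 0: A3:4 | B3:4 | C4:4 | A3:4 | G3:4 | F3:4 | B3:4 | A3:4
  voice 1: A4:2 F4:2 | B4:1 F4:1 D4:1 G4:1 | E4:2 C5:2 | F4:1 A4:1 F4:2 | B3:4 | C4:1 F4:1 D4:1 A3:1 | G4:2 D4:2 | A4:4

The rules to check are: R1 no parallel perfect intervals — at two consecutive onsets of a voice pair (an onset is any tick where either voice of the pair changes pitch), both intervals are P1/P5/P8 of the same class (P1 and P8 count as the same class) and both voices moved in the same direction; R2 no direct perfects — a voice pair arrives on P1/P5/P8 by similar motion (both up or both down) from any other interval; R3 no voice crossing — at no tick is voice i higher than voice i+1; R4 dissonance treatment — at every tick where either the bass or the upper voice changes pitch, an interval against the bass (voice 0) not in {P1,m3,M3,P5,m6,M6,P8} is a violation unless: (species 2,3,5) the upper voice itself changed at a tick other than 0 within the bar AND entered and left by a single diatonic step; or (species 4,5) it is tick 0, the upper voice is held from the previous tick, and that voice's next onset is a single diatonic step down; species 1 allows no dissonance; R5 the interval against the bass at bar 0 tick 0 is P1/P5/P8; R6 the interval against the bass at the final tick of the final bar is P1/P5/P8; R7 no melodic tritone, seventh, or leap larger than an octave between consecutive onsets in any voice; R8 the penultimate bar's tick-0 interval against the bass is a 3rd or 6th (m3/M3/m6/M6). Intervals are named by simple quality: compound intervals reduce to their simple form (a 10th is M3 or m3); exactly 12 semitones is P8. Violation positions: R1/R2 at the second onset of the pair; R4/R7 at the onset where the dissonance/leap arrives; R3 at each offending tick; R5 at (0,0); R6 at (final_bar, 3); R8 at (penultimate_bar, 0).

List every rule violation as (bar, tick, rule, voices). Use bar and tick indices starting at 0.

(1, 0, R2, (0, 1))
(1, 0, R7, (1,))
(1, 1, R4, (0, 1))
(1, 1, R7, (1,))
(4, 0, R7, (1,))
(6, 0, R7, (0,))
(6, 0, R7, (1,))

bar 0: v0=A3 v1=A4 downbeat P8
bar 1: v0=B3 v1=B4 downbeat P8
bar 2: v0=C4 v1=E4 downbeat M3
bar 3: v0=A3 v1=F4 downbeat m6
bar 4: v0=G3 v1=B3 downbeat M3
bar 5: v0=F3 v1=C4 downbeat P5
bar 6: v0=B3 v1=G4 downbeat m6
bar 7: v0=A3 v1=A4 downbeat P8
  -> R2 @ bar 1 tick 0 v(0, 1): A3/F4 m6 -> B3/B4 P8 similar
  -> R7 @ bar 1 tick 0 v(1,): F4->B4 leap 6st
  -> R4 @ bar 1 tick 1 v(0, 1): B3/F4 TT untreated
  -> R7 @ bar 1 tick 1 v(1,): B4->F4 leap 6st
  -> R7 @ bar 4 tick 0 v(1,): F4->B3 leap 6st
  -> R7 @ bar 6 tick 0 v(0,): F3->B3 leap 6st
  -> R7 @ bar 6 tick 0 v(1,): A3->G4 leap 10st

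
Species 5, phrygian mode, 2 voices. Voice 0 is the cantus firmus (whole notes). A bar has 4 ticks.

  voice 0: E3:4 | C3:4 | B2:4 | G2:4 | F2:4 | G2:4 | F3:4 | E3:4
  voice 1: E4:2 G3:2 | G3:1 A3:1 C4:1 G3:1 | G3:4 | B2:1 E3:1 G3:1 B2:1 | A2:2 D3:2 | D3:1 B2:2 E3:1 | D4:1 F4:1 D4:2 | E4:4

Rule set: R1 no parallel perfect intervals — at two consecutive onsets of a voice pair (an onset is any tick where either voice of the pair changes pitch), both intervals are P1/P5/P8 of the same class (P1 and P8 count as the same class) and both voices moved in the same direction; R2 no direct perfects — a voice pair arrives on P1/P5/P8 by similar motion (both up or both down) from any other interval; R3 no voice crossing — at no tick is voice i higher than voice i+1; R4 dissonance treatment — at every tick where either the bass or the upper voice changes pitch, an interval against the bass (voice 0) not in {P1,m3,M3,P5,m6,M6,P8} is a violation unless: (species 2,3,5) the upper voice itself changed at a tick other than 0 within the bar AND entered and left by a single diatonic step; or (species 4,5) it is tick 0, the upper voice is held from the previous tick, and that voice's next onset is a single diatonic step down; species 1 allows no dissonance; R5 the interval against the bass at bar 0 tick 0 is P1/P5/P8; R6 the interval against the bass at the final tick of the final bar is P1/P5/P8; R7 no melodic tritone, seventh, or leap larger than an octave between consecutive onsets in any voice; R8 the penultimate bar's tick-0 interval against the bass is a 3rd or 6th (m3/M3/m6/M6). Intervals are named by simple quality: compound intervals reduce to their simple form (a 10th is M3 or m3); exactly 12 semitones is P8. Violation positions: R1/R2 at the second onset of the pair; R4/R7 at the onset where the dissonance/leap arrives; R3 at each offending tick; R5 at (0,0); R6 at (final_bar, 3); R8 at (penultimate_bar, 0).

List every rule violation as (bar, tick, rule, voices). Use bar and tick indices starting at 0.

bar 0: v0=E3 v1=E4 downbeat P8
bar 1: v0=C3 v1=G3 downbeat P5
bar 2: v0=B2 v1=G3 downbeat m6
bar 3: v0=G2 v1=B2 downbeat M3
bar 4: v0=F2 v1=A2 downbeat M3
bar 5: v0=G2 v1=D3 downbeat P5
bar 6: v0=F3 v1=D4 downbeat M6
bar 7: v0=E3 v1=E4 downbeat P8
  -> R7 @ bar 6 tick 0 v(0,): G2->F3 leap 10st
  -> R7 @ bar 6 tick 0 v(1,): E3->D4 leap 10st

(6, 0, R7, (0,))
(6, 0, R7, (1,))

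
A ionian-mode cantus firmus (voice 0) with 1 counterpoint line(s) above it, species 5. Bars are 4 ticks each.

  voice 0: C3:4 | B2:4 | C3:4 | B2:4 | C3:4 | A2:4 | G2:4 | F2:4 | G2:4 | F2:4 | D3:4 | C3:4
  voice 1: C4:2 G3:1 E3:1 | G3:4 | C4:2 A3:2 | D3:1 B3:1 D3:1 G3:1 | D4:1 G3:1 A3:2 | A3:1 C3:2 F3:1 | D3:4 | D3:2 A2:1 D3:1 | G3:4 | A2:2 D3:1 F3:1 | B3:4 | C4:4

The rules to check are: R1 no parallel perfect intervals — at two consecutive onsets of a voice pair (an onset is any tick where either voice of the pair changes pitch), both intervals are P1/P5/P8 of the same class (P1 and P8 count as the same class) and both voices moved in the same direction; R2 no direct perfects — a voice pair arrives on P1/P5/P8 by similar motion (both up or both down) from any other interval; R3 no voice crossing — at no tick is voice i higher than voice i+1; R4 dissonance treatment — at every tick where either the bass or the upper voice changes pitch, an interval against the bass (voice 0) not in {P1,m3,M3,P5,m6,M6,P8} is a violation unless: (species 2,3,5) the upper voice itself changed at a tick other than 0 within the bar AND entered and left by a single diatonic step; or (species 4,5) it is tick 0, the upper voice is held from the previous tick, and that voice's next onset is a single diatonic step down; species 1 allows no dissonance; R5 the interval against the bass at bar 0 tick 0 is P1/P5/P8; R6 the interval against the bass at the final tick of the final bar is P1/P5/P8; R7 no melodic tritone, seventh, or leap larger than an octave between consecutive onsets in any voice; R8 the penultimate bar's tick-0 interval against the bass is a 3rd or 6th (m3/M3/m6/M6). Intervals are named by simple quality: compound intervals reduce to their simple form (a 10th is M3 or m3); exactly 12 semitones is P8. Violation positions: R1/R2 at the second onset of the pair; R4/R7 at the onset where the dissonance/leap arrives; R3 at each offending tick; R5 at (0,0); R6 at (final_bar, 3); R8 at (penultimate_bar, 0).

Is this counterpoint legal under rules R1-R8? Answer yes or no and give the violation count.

No (6 violations)

bar 0: v0=C3 v1=C4 (P8)
bar 1: v0=B2 v1=G3 (m6)
bar 2: v0=C3 v1=C4 (P8)
bar 3: v0=B2 v1=D3 (m3)
bar 4: v0=C3 v1=D4 (M2)
bar 5: v0=A2 v1=A3 (P8)
bar 6: v0=G2 v1=D3 (P5)
bar 7: v0=F2 v1=D3 (M6)
bar 8: v0=G2 v1=G3 (P8)
bar 9: v0=F2 v1=A2 (M3)
bar 10: v0=D3 v1=B3 (M6)
bar 11: v0=C3 v1=C4 (P8)
  R2 @ bar2.0: B2/G3 m6 -> C3/C4 P8 similar
  R4 @ bar4.0: C3/D4 M2 untreated
  R2 @ bar6.0: A2/F3 m6 -> G2/D3 P5 similar
  R2 @ bar8.0: F2/D3 M6 -> G2/G3 P8 similar
  R7 @ bar9.0: G3->A2 leap 10st
  R7 @ bar10.0: F3->B3 leap 6st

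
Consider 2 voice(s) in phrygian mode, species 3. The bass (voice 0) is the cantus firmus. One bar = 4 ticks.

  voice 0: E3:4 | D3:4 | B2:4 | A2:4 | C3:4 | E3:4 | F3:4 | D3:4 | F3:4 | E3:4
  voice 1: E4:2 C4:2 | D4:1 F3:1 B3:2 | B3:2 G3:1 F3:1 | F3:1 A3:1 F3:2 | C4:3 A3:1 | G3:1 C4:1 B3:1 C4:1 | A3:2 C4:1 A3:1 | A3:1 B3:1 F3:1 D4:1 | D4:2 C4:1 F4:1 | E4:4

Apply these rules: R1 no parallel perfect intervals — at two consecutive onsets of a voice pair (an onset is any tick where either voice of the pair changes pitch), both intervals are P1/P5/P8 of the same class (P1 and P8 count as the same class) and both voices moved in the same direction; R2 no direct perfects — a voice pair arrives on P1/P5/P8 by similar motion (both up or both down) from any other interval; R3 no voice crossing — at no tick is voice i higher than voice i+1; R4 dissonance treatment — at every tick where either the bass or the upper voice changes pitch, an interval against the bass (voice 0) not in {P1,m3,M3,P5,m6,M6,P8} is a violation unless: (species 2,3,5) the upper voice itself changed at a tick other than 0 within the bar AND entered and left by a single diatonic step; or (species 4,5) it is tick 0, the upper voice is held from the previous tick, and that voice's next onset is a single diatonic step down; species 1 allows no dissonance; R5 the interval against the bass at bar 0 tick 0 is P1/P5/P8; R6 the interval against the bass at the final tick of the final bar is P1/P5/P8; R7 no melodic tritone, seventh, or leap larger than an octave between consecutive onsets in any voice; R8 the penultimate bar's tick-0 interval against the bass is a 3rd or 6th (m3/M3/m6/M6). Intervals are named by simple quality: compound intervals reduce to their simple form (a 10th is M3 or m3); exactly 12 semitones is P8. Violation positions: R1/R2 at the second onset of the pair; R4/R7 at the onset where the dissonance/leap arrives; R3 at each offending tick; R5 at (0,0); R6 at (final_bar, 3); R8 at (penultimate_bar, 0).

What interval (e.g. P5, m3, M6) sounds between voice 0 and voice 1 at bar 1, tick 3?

M6

voice 0=D3 voice 1=B3 -> M6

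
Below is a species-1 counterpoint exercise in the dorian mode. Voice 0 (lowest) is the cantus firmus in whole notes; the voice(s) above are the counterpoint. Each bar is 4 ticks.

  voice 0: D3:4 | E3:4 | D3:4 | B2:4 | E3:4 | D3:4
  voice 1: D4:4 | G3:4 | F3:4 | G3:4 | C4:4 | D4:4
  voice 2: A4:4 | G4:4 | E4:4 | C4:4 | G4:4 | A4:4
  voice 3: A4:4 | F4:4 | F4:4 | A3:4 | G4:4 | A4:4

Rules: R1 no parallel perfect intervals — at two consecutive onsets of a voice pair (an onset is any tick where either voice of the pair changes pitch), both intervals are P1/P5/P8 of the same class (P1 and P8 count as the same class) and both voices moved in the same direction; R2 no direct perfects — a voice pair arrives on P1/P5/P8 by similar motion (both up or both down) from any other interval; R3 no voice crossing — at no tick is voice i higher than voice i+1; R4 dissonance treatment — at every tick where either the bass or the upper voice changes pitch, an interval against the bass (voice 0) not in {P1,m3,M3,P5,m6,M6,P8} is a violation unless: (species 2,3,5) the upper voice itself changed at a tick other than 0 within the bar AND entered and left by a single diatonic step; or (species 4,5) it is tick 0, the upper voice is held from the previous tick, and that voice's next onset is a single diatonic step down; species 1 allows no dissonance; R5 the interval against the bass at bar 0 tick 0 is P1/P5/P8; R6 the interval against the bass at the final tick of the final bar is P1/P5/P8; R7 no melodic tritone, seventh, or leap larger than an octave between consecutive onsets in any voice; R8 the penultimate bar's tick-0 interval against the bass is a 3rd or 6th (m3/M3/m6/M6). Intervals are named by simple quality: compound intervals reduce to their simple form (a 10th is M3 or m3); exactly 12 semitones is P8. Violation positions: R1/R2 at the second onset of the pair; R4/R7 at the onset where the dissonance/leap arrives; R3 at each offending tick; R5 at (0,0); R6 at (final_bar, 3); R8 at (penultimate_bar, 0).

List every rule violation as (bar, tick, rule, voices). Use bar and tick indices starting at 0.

bar 0: v0=D3 v1=D4 v2=A4 v3=A4 downbeat P5
bar 1: v0=E3 v1=G3 v2=G4 v3=F4 downbeat m2
bar 2: v0=D3 v1=F3 v2=E4 v3=F4 downbeat m3
bar 3: v0=B2 v1=G3 v2=C4 v3=A3 downbeat m7
bar 4: v0=E3 v1=C4 v2=G4 v3=G4 downbeat m3
bar 5: v0=D3 v1=D4 v2=A4 v3=A4 downbeat P5
  -> R2 @ bar 1 tick 0 v(1, 2): D4/A4 P5 -> G3/G4 P8 similar
  -> R3 @ bar 1 tick 0 v(2, 3): G4 above F4
  -> R4 @ bar 1 tick 0 v(0, 3): E3/F4 m2 untreated
  -> R3 @ bar 1 tick 1 v(2, 3): G4 above F4
  -> R3 @ bar 1 tick 2 v(2, 3): G4 above F4
  -> R3 @ bar 1 tick 3 v(2, 3): G4 above F4
  -> R4 @ bar 2 tick 0 v(0, 2): D3/E4 M2 untreated
  -> R3 @ bar 3 tick 0 v(2, 3): C4 above A3
  -> R4 @ bar 3 tick 0 v(0, 2): B2/C4 m2 untreated
  -> R4 @ bar 3 tick 0 v(0, 3): B2/A3 m7 untreated
  -> R3 @ bar 3 tick 1 v(2, 3): C4 above A3
  -> R3 @ bar 3 tick 2 v(2, 3): C4 above A3
  -> R3 @ bar 3 tick 3 v(2, 3): C4 above A3
  -> R2 @ bar 4 tick 0 v(1, 2): G3/C4 P4 -> C4/G4 P5 similar
  -> R2 @ bar 4 tick 0 v(1, 3): G3/A3 M2 -> C4/G4 P5 similar
  -> R2 @ bar 4 tick 0 v(2, 3): C4/A3 m3 -> G4/G4 P1 similar
  -> R7 @ bar 4 tick 0 v(3,): A3->G4 leap 10st
  -> R1 @ bar 5 tick 0 v(1, 2): C4/G4 P5 -> D4/A4 P5 similar
  -> R1 @ bar 5 tick 0 v(1, 3): C4/G4 P5 -> D4/A4 P5 similar
  -> R1 @ bar 5 tick 0 v(2, 3): G4/G4 P1 -> A4/A4 P1 similar

(1, 0, R2, (1, 2))
(1, 0, R3, (2, 3))
(1, 0, R4, (0, 3))
(1, 1, R3, (2, 3))
(1, 2, R3, (2, 3))
(1, 3, R3, (2, 3))
(2, 0, R4, (0, 2))
(3, 0, R3, (2, 3))
(3, 0, R4, (0, 2))
(3, 0, R4, (0, 3))
(3, 1, R3, (2, 3))
(3, 2, R3, (2, 3))
(3, 3, R3, (2, 3))
(4, 0, R2, (1, 2))
(4, 0, R2, (1, 3))
(4, 0, R2, (2, 3))
(4, 0, R7, (3,))
(5, 0, R1, (1, 2))
(5, 0, R1, (1, 3))
(5, 0, R1, (2, 3))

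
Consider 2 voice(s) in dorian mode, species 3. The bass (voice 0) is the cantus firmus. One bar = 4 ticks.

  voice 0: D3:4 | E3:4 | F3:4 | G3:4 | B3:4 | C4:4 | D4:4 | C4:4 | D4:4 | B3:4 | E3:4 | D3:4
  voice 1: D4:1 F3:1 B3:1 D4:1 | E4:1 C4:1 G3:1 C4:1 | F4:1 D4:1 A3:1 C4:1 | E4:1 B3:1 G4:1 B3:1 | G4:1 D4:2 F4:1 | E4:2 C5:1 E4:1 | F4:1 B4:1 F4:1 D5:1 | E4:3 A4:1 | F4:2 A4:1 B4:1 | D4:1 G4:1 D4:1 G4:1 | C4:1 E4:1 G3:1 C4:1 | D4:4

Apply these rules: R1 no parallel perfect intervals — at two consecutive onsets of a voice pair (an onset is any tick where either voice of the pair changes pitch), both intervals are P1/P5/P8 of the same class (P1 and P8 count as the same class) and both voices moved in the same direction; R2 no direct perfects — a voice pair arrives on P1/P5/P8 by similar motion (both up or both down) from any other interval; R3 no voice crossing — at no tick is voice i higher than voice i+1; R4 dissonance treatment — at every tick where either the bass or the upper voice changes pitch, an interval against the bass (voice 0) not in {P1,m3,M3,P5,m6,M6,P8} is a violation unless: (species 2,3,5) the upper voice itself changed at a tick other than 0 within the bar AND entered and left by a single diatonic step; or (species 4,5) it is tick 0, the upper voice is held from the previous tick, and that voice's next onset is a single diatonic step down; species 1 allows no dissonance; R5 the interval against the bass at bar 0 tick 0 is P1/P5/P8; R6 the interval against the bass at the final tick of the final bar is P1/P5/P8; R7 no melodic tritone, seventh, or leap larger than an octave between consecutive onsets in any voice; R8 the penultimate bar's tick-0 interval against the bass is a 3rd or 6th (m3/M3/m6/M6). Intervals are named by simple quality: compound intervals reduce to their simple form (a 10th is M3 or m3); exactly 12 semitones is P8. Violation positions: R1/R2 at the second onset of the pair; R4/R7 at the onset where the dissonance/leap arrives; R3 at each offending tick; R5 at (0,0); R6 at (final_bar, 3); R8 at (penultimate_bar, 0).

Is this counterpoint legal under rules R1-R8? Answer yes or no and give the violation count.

No (7 violations)

bar 0: v0=D3 v1=D4 (P8)
bar 1: v0=E3 v1=E4 (P8)
bar 2: v0=F3 v1=F4 (P8)
bar 3: v0=G3 v1=E4 (M6)
bar 4: v0=B3 v1=G4 (m6)
bar 5: v0=C4 v1=E4 (M3)
bar 6: v0=D4 v1=F4 (m3)
bar 7: v0=C4 v1=E4 (M3)
bar 8: v0=D4 v1=F4 (m3)
bar 9: v0=B3 v1=D4 (m3)
bar 10: v0=E3 v1=C4 (m6)
bar 11: v0=D3 v1=D4 (P8)
  R7 @ bar0.2: F3->B3 leap 6st
  R1 @ bar1.0: D3/D4 P8 -> E3/E4 P8 similar
  R2 @ bar2.0: E3/C4 m6 -> F3/F4 P8 similar
  R4 @ bar4.3: B3/F4 TT untreated
  R7 @ bar6.1: F4->B4 leap 6st
  R7 @ bar6.2: B4->F4 leap 6st
  R7 @ bar7.0: D5->E4 leap 10st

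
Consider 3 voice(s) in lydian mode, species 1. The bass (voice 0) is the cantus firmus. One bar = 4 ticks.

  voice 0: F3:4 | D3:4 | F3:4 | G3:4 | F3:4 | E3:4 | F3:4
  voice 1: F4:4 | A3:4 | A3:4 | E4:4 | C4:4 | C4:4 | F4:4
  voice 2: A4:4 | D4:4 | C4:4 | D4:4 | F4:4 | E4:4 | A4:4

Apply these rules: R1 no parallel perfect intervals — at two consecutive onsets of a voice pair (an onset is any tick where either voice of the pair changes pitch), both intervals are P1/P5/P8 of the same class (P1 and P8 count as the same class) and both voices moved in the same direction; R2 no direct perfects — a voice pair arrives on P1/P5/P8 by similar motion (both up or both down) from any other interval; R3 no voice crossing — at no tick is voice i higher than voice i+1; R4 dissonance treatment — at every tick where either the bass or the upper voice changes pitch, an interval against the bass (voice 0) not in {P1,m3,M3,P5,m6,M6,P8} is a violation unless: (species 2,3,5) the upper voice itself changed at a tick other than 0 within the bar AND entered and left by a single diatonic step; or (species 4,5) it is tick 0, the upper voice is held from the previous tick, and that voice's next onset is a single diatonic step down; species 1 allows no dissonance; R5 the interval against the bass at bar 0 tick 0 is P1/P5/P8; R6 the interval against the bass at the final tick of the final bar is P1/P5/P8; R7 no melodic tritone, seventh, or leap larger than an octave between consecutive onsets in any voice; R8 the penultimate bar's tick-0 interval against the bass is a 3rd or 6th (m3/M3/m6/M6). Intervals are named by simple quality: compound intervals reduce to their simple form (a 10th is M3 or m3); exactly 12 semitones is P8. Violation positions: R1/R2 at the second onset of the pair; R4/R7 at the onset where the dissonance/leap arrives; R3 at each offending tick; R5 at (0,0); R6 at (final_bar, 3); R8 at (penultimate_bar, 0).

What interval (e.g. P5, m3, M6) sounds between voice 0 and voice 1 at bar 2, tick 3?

voice 0=F3 voice 1=A3 -> M3

M3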